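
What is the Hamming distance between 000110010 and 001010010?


Count differing positions: . . ^ ^ . . . . . = 2 differences

2


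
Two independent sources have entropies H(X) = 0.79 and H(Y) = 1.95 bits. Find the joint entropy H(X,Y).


For independent variables, H(X,Y) = H(X) + H(Y) = 0.79 + 1.95 = 2.74

2.74 bits


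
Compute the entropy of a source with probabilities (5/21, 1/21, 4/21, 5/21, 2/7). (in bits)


H = -sum(p_i * log2(p_i)). Terms: -(5/21)*log2(5/21) = 0.492950; -(1/21)*log2(1/21) = 0.209158; -(4/21)*log2(4/21) = 0.455680; -(5/21)*log2(5/21) = 0.492950; -(2/7)*log2(2/7) = 0.516387. H = 0.492950 + 0.209158 + 0.455680 + 0.492950 + 0.516387 = 2.1671

2.1671 bits


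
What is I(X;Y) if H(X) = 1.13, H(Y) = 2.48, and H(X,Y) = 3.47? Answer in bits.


I(X;Y) = H(X) + H(Y) - H(X,Y) = 1.13 + 2.48 - 3.47 = 0.14

0.14 bits


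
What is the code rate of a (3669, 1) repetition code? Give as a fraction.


Rate = k/n = 1/3669

1/3669


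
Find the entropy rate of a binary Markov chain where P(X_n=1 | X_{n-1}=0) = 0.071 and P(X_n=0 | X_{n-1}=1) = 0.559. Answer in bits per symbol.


Stationary distribution: pi_0 = p10/(p01+p10) = 0.8873, pi_1 = 0.1127. Entropy rate H' = pi_0*H(p01) + pi_1*H(p10) = 0.8873*0.3696 + 0.1127*0.9899 = 0.4395

0.4395 bits/symbol


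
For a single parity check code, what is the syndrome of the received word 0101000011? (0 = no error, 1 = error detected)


Syndrome = XOR of all bits = 0 XOR 1 XOR 0 XOR 1 XOR 0 XOR 0 XOR 0 XOR 0 XOR 1 XOR 1 = 0

0


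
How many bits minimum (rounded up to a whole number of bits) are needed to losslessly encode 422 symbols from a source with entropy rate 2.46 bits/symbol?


Minimum bits >= n * H = 422 * 2.46 = 1038.12, rounded up to a whole number of bits = 1039

1039 bits


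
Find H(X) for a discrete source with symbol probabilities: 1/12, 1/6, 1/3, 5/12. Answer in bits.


H = -sum(p_i * log2(p_i)). Terms: -(1/12)*log2(1/12) = 0.298747; -(1/6)*log2(1/6) = 0.430827; -(1/3)*log2(1/3) = 0.528321; -(5/12)*log2(5/12) = 0.526264. H = 0.298747 + 0.430827 + 0.528321 + 0.526264 = 1.7842

1.7842 bits


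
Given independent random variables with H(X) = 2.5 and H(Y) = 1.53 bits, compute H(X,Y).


For independent variables, H(X,Y) = H(X) + H(Y) = 2.5 + 1.53 = 4.03

4.03 bits


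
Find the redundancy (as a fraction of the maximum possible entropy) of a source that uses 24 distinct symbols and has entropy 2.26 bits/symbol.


H_max = log2(K) = log2(24) = 4.585 bits/symbol. Redundancy = 1 - H/H_max = 1 - 2.26/4.585 = 1 - 0.4929 = 0.5071

0.5071


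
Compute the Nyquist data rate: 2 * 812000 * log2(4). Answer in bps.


Rate = 2 * B * log2(M) = 2 * 812000 * 2.0 = 3248000.0

3248000.0 bps


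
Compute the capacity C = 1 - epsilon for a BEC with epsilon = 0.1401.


C = 1 - epsilon = 1 - 0.1401 = 0.8599

0.8599 bits


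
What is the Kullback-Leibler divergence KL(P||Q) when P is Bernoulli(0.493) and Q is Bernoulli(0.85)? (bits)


KL = p*log2(p/q) + (1-p)*log2((1-p)/(1-q)) = 0.493*log2(0.493/0.85) + 0.507*log2(0.507/0.15) = 0.5034

0.5034 bits


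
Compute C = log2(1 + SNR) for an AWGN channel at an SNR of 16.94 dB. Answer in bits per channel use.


SNR_linear = 10^(16.94/10) = 49.4311; C = log2(1 + SNR_linear) = log2(1 + 49.4311) = 5.6562

5.6562 bits/channel use


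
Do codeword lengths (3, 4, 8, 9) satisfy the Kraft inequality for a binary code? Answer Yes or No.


Kraft sum = sum(2^(-l_i)) = 0.1934, need <= 1. Result: satisfied (a binary prefix-free code with these lengths exists)

Yes


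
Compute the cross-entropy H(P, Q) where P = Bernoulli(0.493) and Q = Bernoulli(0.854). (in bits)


H(P,Q) = -p*log2(q) - (1-p)*log2(1-q). -0.493*log2(0.854) = 0.112252; -0.507*log2(0.146) = 1.407412. H(P,Q) = 0.112252 + 1.407412 = 1.5197

1.5197 bits


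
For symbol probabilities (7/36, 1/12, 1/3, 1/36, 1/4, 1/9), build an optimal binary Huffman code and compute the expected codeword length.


Huffman construction (repeatedly merge the two least-probable nodes; each merge adds 1 bit to every symbol beneath it): 1/36 + 1/12 = 1/9; 1/9 + 1/9 = 2/9; 7/36 + 2/9 = 5/12; 1/4 + 1/3 = 7/12; 5/12 + 7/12 = 1. Resulting codeword lengths (in the order the probabilities were given): (2, 4, 2, 4, 2, 3). L_avg = sum(p_i * l_i) = 7/36*2 + 1/12*4 + 1/3*2 + 1/36*4 + 1/4*2 + 1/9*3 = 7/3 = 2.3333

2.3333 bits


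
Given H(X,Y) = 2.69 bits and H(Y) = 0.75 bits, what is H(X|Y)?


H(X|Y) = H(X,Y) - H(Y) = 2.69 - 0.75 = 1.94

1.94 bits


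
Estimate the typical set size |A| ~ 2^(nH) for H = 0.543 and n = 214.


log2|A_typical| = nH = 214 * 0.543 = 116.202, so |A_typical| ~ 2^116.202 = 9.556e+34

9.556e+34


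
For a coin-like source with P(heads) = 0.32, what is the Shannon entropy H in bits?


H = -p*log2(p) - (1-p)*log2(1-p). -0.32*log2(0.32) = 0.526034; -0.68*log2(0.68) = 0.378347. H = 0.526034 + 0.378347 = 0.9044

0.9044 bits


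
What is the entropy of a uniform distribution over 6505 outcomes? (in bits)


H = log2(n) = log2(6505) = 12.6673

12.6673 bits


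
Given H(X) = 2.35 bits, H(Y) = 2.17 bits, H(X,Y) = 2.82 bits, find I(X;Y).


I(X;Y) = H(X) + H(Y) - H(X,Y) = 2.35 + 2.17 - 2.82 = 1.7

1.7 bits


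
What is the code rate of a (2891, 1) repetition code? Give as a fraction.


Rate = k/n = 1/2891

1/2891


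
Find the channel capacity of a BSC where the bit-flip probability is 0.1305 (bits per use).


H(p) = -p*log2(p) - (1-p)*log2(1-p) = -0.1305*log2(0.1305) - 0.8695*log2(0.8695) = 0.383393 + 0.175415 = 0.5588. C = 1 - H(p) = 1 - 0.5588 = 0.4412

0.4412 bits


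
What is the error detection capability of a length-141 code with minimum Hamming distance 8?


Detection capability = d_min - 1 = 8 - 1 = 7

7 errors


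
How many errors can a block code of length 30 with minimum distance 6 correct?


Correction capability = floor((d-1)/2) = floor((6-1)/2) = 2

2 errors


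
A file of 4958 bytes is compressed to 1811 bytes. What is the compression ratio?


Ratio = original / compressed = 4958 / 1811 = 2.7377

2.7377


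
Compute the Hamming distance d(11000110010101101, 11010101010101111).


Count differing positions: . . . ^ . . ^ ^ . . . . . . . ^ . = 4 differences

4


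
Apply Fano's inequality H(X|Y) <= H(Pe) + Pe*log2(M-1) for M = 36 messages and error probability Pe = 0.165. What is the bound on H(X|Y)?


H(Pe) = -Pe*log2(Pe) - (1-Pe)*log2(1-Pe) = -0.165*log2(0.165) - 0.835*log2(0.835) = 0.428911 + 0.217227 = 0.6461. Pe*log2(M-1) = 0.165*log2(35) = 0.846332. Bound = H(Pe) + Pe*log2(M-1) = 0.428911 + 0.217227 + 0.846332 = 1.4925

1.4925 bits


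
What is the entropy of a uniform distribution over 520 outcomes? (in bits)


H = log2(n) = log2(520) = 9.0224

9.0224 bits


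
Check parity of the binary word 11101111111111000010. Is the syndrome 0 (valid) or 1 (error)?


Syndrome = XOR of all bits = 1 XOR 1 XOR 1 XOR 0 XOR 1 XOR 1 XOR 1 XOR 1 XOR 1 XOR 1 XOR 1 XOR 1 XOR 1 XOR 1 XOR 0 XOR 0 XOR 0 XOR 0 XOR 1 XOR 0 = 0

0


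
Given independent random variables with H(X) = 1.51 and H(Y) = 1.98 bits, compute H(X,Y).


For independent variables, H(X,Y) = H(X) + H(Y) = 1.51 + 1.98 = 3.49

3.49 bits


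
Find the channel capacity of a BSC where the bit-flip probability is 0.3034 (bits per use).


H(p) = -p*log2(p) - (1-p)*log2(1-p) = -0.3034*log2(0.3034) - 0.6966*log2(0.6966) = 0.522063 + 0.363345 = 0.8854. C = 1 - H(p) = 1 - 0.8854 = 0.1146

0.1146 bits


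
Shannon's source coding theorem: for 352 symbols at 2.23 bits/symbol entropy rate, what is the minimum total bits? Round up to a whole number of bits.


Minimum bits >= n * H = 352 * 2.23 = 784.96, rounded up to a whole number of bits = 785

785 bits


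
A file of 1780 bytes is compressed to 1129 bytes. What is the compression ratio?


Ratio = original / compressed = 1780 / 1129 = 1.5766

1.5766


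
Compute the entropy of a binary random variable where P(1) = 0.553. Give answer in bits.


H = -p*log2(p) - (1-p)*log2(1-p). -0.553*log2(0.553) = 0.472621; -0.447*log2(0.447) = 0.519259. H = 0.472621 + 0.519259 = 0.9919

0.9919 bits


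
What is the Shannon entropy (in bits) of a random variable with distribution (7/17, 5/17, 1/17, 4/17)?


H = -sum(p_i * log2(p_i)). Terms: -(7/17)*log2(7/17) = 0.527103; -(5/17)*log2(5/17) = 0.519275; -(1/17)*log2(1/17) = 0.240439; -(4/17)*log2(4/17) = 0.491168. H = 0.527103 + 0.519275 + 0.240439 + 0.491168 = 1.778

1.778 bits


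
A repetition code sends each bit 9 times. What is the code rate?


Rate = k/n = 1/9

1/9


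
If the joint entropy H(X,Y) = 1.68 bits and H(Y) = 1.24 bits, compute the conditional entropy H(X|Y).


H(X|Y) = H(X,Y) - H(Y) = 1.68 - 1.24 = 0.44

0.44 bits


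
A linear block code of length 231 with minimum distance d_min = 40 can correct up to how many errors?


Correction capability = floor((d-1)/2) = floor((40-1)/2) = 19

19 errors


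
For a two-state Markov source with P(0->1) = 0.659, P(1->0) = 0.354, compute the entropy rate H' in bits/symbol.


Stationary distribution: pi_0 = p10/(p01+p10) = 0.3495, pi_1 = 0.6505. Entropy rate H' = pi_0*H(p01) + pi_1*H(p10) = 0.3495*0.9258 + 0.6505*0.9376 = 0.9335

0.9335 bits/symbol


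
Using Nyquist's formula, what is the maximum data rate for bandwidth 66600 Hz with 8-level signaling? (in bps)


Rate = 2 * B * log2(M) = 2 * 66600 * 3.0 = 399600.0

399600.0 bps


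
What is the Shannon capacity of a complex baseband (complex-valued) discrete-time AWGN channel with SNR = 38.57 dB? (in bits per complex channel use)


SNR_linear = 10^(38.57/10) = 7194.4898; C = log2(1 + SNR_linear) = log2(1 + 7194.4898) = 12.8129

12.8129 bits/channel use


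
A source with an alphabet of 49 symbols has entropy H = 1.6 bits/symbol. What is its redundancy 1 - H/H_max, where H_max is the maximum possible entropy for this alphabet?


H_max = log2(K) = log2(49) = 5.6147 bits/symbol. Redundancy = 1 - H/H_max = 1 - 1.6/5.6147 = 1 - 0.285 = 0.715

0.715


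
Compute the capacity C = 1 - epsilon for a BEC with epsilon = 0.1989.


C = 1 - epsilon = 1 - 0.1989 = 0.8011

0.8011 bits


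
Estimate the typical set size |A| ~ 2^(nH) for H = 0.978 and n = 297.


log2|A_typical| = nH = 297 * 0.978 = 290.466, so |A_typical| ~ 2^290.466 = 2.748e+87

2.748e+87


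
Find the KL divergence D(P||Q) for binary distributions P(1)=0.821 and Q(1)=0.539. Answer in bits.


KL = p*log2(p/q) + (1-p)*log2((1-p)/(1-q)) = 0.821*log2(0.821/0.539) + 0.179*log2(0.179/0.461) = 0.2541

0.2541 bits


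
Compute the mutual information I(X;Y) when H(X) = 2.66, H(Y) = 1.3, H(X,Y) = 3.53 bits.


I(X;Y) = H(X) + H(Y) - H(X,Y) = 2.66 + 1.3 - 3.53 = 0.43

0.43 bits


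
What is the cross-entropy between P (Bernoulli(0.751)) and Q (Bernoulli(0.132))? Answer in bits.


H(P,Q) = -p*log2(q) - (1-p)*log2(1-q). -0.751*log2(0.132) = 2.193964; -0.249*log2(0.868) = 0.050854. H(P,Q) = 2.193964 + 0.050854 = 2.2448

2.2448 bits


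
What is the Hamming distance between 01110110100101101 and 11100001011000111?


Count differing positions: ^ . . ^ . ^ ^ ^ ^ ^ ^ ^ . ^ . ^ . = 11 differences

11


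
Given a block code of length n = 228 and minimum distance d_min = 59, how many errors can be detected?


Detection capability = d_min - 1 = 59 - 1 = 58

58 errors


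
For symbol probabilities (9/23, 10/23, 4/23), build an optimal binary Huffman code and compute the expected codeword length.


Huffman construction (repeatedly merge the two least-probable nodes; each merge adds 1 bit to every symbol beneath it): 4/23 + 9/23 = 13/23; 10/23 + 13/23 = 1. Resulting codeword lengths (in the order the probabilities were given): (2, 1, 2). L_avg = sum(p_i * l_i) = 9/23*2 + 10/23*1 + 4/23*2 = 36/23 = 1.5652

1.5652 bits


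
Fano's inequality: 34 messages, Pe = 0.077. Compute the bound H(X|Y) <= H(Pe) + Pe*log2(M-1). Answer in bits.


H(Pe) = -Pe*log2(Pe) - (1-Pe)*log2(1-Pe) = -0.077*log2(0.077) - 0.923*log2(0.923) = 0.284823 + 0.106696 = 0.3915. Pe*log2(M-1) = 0.077*log2(33) = 0.388418. Bound = H(Pe) + Pe*log2(M-1) = 0.284823 + 0.106696 + 0.388418 = 0.7799

0.7799 bits


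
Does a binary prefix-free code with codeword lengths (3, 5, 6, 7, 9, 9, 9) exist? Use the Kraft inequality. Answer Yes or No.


Kraft sum = sum(2^(-l_i)) = 0.1855, need <= 1. Result: satisfied (a binary prefix-free code with these lengths exists)

Yes


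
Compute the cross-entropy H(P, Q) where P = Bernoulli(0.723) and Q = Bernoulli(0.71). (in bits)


H(P,Q) = -p*log2(q) - (1-p)*log2(1-q). -0.723*log2(0.71) = 0.357241; -0.277*log2(0.29) = 0.494687. H(P,Q) = 0.357241 + 0.494687 = 0.8519

0.8519 bits


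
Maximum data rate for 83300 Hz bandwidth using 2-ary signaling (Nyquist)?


Rate = 2 * B * log2(M) = 2 * 83300 * 1.0 = 166600.0

166600.0 bps


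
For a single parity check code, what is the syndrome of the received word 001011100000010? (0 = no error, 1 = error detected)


Syndrome = XOR of all bits = 0 XOR 0 XOR 1 XOR 0 XOR 1 XOR 1 XOR 1 XOR 0 XOR 0 XOR 0 XOR 0 XOR 0 XOR 0 XOR 1 XOR 0 = 1

1


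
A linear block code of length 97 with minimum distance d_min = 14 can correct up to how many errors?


Correction capability = floor((d-1)/2) = floor((14-1)/2) = 6

6 errors


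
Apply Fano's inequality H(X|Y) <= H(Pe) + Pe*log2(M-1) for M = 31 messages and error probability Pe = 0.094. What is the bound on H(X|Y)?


H(Pe) = -Pe*log2(Pe) - (1-Pe)*log2(1-Pe) = -0.094*log2(0.094) - 0.906*log2(0.906) = 0.320652 + 0.129030 = 0.4497. Pe*log2(M-1) = 0.094*log2(30) = 0.461248. Bound = H(Pe) + Pe*log2(M-1) = 0.320652 + 0.129030 + 0.461248 = 0.9109

0.9109 bits


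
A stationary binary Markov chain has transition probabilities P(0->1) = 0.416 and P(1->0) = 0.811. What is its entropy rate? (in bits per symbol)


Stationary distribution: pi_0 = p10/(p01+p10) = 0.661, pi_1 = 0.339. Entropy rate H' = pi_0*H(p01) + pi_1*H(p10) = 0.661*0.9795 + 0.339*0.6994 = 0.8846

0.8846 bits/symbol


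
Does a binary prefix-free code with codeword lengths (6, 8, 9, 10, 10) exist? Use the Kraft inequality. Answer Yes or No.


Kraft sum = sum(2^(-l_i)) = 0.0234, need <= 1. Result: satisfied (a binary prefix-free code with these lengths exists)

Yes


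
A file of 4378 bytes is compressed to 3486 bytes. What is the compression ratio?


Ratio = original / compressed = 4378 / 3486 = 1.2559

1.2559


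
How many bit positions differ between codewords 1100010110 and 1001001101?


Count differing positions: . ^ . ^ . ^ ^ . ^ ^ = 6 differences

6


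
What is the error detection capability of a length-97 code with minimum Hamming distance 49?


Detection capability = d_min - 1 = 49 - 1 = 48

48 errors


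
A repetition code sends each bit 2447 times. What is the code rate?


Rate = k/n = 1/2447

1/2447


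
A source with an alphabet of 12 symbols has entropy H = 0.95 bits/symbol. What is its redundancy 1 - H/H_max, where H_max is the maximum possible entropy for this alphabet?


H_max = log2(K) = log2(12) = 3.585 bits/symbol. Redundancy = 1 - H/H_max = 1 - 0.95/3.585 = 1 - 0.265 = 0.735

0.735


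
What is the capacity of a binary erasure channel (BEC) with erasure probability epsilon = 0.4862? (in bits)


C = 1 - epsilon = 1 - 0.4862 = 0.5138

0.5138 bits


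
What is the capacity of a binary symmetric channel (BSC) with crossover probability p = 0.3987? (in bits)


H(p) = -p*log2(p) - (1-p)*log2(1-p) = -0.3987*log2(0.3987) - 0.6013*log2(0.6013) = 0.528925 + 0.441260 = 0.9702. C = 1 - H(p) = 1 - 0.9702 = 0.0298

0.0298 bits


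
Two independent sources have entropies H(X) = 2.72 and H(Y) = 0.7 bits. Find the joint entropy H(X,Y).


For independent variables, H(X,Y) = H(X) + H(Y) = 2.72 + 0.7 = 3.42

3.42 bits


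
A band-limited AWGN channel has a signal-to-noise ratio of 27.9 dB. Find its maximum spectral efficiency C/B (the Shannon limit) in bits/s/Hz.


SNR_linear = 10^(27.9/10) = 616.595; C/B = log2(1 + SNR_linear) = log2(1 + 616.595) = 9.2705

9.2705 bits/s/Hz


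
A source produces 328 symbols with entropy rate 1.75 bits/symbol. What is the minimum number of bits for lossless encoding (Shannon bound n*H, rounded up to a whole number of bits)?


Minimum bits >= n * H = 328 * 1.75 = 574.0, rounded up to a whole number of bits = 574

574 bits


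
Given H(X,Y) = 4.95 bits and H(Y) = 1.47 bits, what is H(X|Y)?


H(X|Y) = H(X,Y) - H(Y) = 4.95 - 1.47 = 3.48

3.48 bits


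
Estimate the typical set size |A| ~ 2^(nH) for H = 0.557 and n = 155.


log2|A_typical| = nH = 155 * 0.557 = 86.335, so |A_typical| ~ 2^86.335 = 9.759e+25

9.759e+25


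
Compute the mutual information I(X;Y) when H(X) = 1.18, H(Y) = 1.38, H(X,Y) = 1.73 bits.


I(X;Y) = H(X) + H(Y) - H(X,Y) = 1.18 + 1.38 - 1.73 = 0.83

0.83 bits


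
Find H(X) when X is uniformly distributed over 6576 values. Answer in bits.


H = log2(n) = log2(6576) = 12.683

12.683 bits


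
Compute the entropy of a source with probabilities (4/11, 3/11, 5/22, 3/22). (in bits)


H = -sum(p_i * log2(p_i)). Terms: -(4/11)*log2(4/11) = 0.530702; -(3/11)*log2(3/11) = 0.511219; -(5/22)*log2(5/22) = 0.485796; -(3/22)*log2(3/22) = 0.391973. H = 0.530702 + 0.511219 + 0.485796 + 0.391973 = 1.9197

1.9197 bits


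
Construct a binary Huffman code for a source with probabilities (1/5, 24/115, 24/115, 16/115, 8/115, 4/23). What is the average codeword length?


Huffman construction (repeatedly merge the two least-probable nodes; each merge adds 1 bit to every symbol beneath it): 8/115 + 16/115 = 24/115; 4/23 + 1/5 = 43/115; 24/115 + 24/115 = 48/115; 24/115 + 43/115 = 67/115; 48/115 + 67/115 = 1. Resulting codeword lengths (in the order the probabilities were given): (3, 2, 2, 3, 3, 3). L_avg = sum(p_i * l_i) = 1/5*3 + 24/115*2 + 24/115*2 + 16/115*3 + 8/115*3 + 4/23*3 = 297/115 = 2.5826

2.5826 bits


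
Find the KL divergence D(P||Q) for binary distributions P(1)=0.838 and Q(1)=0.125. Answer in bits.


KL = p*log2(p/q) + (1-p)*log2((1-p)/(1-q)) = 0.838*log2(0.838/0.125) + 0.162*log2(0.162/0.875) = 1.9061

1.9061 bits


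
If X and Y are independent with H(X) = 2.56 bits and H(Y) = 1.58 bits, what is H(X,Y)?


For independent variables, H(X,Y) = H(X) + H(Y) = 2.56 + 1.58 = 4.14

4.14 bits


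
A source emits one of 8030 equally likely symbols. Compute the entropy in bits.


H = log2(n) = log2(8030) = 12.9712

12.9712 bits


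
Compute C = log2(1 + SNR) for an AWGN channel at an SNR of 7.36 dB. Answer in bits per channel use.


SNR_linear = 10^(7.36/10) = 5.445; C = log2(1 + SNR_linear) = log2(1 + 5.445) = 2.6882

2.6882 bits/channel use


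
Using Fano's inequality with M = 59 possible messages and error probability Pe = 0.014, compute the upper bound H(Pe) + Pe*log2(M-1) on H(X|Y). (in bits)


H(Pe) = -Pe*log2(Pe) - (1-Pe)*log2(1-Pe) = -0.014*log2(0.014) - 0.986*log2(0.986) = 0.086218 + 0.020056 = 0.1063. Pe*log2(M-1) = 0.014*log2(58) = 0.082012. Bound = H(Pe) + Pe*log2(M-1) = 0.086218 + 0.020056 + 0.082012 = 0.1883

0.1883 bits


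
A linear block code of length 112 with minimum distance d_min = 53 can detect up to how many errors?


Detection capability = d_min - 1 = 53 - 1 = 52

52 errors


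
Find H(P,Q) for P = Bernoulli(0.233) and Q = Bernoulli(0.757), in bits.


H(P,Q) = -p*log2(q) - (1-p)*log2(1-q). -0.233*log2(0.757) = 0.093581; -0.767*log2(0.243) = 1.565425. H(P,Q) = 0.093581 + 1.565425 = 1.659

1.659 bits


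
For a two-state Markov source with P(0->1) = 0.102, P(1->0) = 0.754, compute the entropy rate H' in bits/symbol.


Stationary distribution: pi_0 = p10/(p01+p10) = 0.8808, pi_1 = 0.1192. Entropy rate H' = pi_0*H(p01) + pi_1*H(p10) = 0.8808*0.4753 + 0.1192*0.8049 = 0.5146

0.5146 bits/symbol


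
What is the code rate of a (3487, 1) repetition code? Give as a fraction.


Rate = k/n = 1/3487

1/3487


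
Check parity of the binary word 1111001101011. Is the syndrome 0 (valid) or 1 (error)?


Syndrome = XOR of all bits = 1 XOR 1 XOR 1 XOR 1 XOR 0 XOR 0 XOR 1 XOR 1 XOR 0 XOR 1 XOR 0 XOR 1 XOR 1 = 1

1


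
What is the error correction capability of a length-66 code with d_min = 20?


Correction capability = floor((d-1)/2) = floor((20-1)/2) = 9

9 errors


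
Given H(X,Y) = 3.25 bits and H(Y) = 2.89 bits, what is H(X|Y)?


H(X|Y) = H(X,Y) - H(Y) = 3.25 - 2.89 = 0.36

0.36 bits


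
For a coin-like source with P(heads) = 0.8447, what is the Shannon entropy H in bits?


H = -p*log2(p) - (1-p)*log2(1-p). -0.8447*log2(0.8447) = 0.205675; -0.1553*log2(0.1553) = 0.417271. H = 0.205675 + 0.417271 = 0.6229

0.6229 bits


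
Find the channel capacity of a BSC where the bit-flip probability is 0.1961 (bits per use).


H(p) = -p*log2(p) - (1-p)*log2(1-p) = -0.1961*log2(0.1961) - 0.8039*log2(0.8039) = 0.460901 + 0.253158 = 0.7141. C = 1 - H(p) = 1 - 0.7141 = 0.2859

0.2859 bits


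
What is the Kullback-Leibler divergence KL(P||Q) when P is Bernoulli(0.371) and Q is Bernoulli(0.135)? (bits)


KL = p*log2(p/q) + (1-p)*log2((1-p)/(1-q)) = 0.371*log2(0.371/0.135) + 0.629*log2(0.629/0.865) = 0.252

0.252 bits


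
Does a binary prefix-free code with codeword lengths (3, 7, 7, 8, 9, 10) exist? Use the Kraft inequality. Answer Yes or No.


Kraft sum = sum(2^(-l_i)) = 0.1475, need <= 1. Result: satisfied (a binary prefix-free code with these lengths exists)

Yes


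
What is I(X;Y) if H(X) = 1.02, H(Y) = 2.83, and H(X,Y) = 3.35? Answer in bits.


I(X;Y) = H(X) + H(Y) - H(X,Y) = 1.02 + 2.83 - 3.35 = 0.5

0.5 bits


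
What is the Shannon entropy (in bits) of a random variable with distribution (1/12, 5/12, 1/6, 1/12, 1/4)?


H = -sum(p_i * log2(p_i)). Terms: -(1/12)*log2(1/12) = 0.298747; -(5/12)*log2(5/12) = 0.526264; -(1/6)*log2(1/6) = 0.430827; -(1/12)*log2(1/12) = 0.298747; -(1/4)*log2(1/4) = 0.500000. H = 0.298747 + 0.526264 + 0.430827 + 0.298747 + 0.500000 = 2.0546

2.0546 bits


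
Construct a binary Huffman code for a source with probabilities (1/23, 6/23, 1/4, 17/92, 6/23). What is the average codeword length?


Huffman construction (repeatedly merge the two least-probable nodes; each merge adds 1 bit to every symbol beneath it): 1/23 + 17/92 = 21/92; 21/92 + 1/4 = 11/23; 6/23 + 6/23 = 12/23; 11/23 + 12/23 = 1. Resulting codeword lengths (in the order the probabilities were given): (3, 2, 2, 3, 2). L_avg = sum(p_i * l_i) = 1/23*3 + 6/23*2 + 1/4*2 + 17/92*3 + 6/23*2 = 205/92 = 2.2283

2.2283 bits


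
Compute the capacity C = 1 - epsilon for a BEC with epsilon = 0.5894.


C = 1 - epsilon = 1 - 0.5894 = 0.4106

0.4106 bits


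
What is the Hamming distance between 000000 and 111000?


Count differing positions: ^ ^ ^ . . . = 3 differences

3


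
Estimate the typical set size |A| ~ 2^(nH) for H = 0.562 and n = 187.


log2|A_typical| = nH = 187 * 0.562 = 105.094, so |A_typical| ~ 2^105.094 = 4.330e+31

4.330e+31


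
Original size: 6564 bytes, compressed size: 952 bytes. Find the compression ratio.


Ratio = original / compressed = 6564 / 952 = 6.895

6.895


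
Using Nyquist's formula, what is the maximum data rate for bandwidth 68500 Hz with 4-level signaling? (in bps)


Rate = 2 * B * log2(M) = 2 * 68500 * 2.0 = 274000.0

274000.0 bps


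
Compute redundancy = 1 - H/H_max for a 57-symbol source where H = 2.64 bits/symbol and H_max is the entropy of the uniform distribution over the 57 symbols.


H_max = log2(K) = log2(57) = 5.8329 bits/symbol. Redundancy = 1 - H/H_max = 1 - 2.64/5.8329 = 1 - 0.4526 = 0.5474

0.5474


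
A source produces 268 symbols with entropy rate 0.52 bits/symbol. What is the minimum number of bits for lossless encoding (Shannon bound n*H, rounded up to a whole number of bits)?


Minimum bits >= n * H = 268 * 0.52 = 139.36, rounded up to a whole number of bits = 140

140 bits


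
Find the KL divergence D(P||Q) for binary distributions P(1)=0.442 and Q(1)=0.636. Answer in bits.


KL = p*log2(p/q) + (1-p)*log2((1-p)/(1-q)) = 0.442*log2(0.442/0.636) + 0.558*log2(0.558/0.364) = 0.1119

0.1119 bits


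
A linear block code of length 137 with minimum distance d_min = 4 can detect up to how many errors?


Detection capability = d_min - 1 = 4 - 1 = 3

3 errors


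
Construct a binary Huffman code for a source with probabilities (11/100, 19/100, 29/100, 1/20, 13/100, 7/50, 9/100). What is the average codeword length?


Huffman construction (repeatedly merge the two least-probable nodes; each merge adds 1 bit to every symbol beneath it): 1/20 + 9/100 = 7/50; 11/100 + 13/100 = 6/25; 7/50 + 7/50 = 7/25; 19/100 + 6/25 = 43/100; 7/25 + 29/100 = 57/100; 43/100 + 57/100 = 1. Resulting codeword lengths (in the order the probabilities were given): (3, 2, 2, 4, 3, 3, 4). L_avg = sum(p_i * l_i) = 11/100*3 + 19/100*2 + 29/100*2 + 1/20*4 + 13/100*3 + 7/50*3 + 9/100*4 = 133/50 = 2.66

2.66 bits


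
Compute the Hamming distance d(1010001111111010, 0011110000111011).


Count differing positions: ^ . . ^ ^ ^ ^ ^ ^ ^ . . . . . ^ = 9 differences

9


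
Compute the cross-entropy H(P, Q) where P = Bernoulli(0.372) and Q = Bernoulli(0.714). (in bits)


H(P,Q) = -p*log2(q) - (1-p)*log2(1-q). -0.372*log2(0.714) = 0.180793; -0.628*log2(0.286) = 1.134113. H(P,Q) = 0.180793 + 1.134113 = 1.3149

1.3149 bits


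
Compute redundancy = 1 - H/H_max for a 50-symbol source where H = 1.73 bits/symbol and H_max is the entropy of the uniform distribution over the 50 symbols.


H_max = log2(K) = log2(50) = 5.6439 bits/symbol. Redundancy = 1 - H/H_max = 1 - 1.73/5.6439 = 1 - 0.3065 = 0.6935

0.6935


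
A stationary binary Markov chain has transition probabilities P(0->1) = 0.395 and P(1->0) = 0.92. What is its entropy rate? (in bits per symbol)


Stationary distribution: pi_0 = p10/(p01+p10) = 0.6996, pi_1 = 0.3004. Entropy rate H' = pi_0*H(p01) + pi_1*H(p10) = 0.6996*0.968 + 0.3004*0.4022 = 0.798

0.798 bits/symbol


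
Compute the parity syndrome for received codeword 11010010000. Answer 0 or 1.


Syndrome = XOR of all bits = 1 XOR 1 XOR 0 XOR 1 XOR 0 XOR 0 XOR 1 XOR 0 XOR 0 XOR 0 XOR 0 = 0

0


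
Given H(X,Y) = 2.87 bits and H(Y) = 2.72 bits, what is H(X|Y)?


H(X|Y) = H(X,Y) - H(Y) = 2.87 - 2.72 = 0.15

0.15 bits


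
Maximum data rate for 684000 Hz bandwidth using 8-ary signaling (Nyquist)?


Rate = 2 * B * log2(M) = 2 * 684000 * 3.0 = 4104000.0

4104000.0 bps


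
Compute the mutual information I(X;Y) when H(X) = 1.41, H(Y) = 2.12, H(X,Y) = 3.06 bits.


I(X;Y) = H(X) + H(Y) - H(X,Y) = 1.41 + 2.12 - 3.06 = 0.47

0.47 bits


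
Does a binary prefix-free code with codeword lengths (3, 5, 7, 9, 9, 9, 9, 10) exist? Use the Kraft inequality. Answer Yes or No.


Kraft sum = sum(2^(-l_i)) = 0.1729, need <= 1. Result: satisfied (a binary prefix-free code with these lengths exists)

Yes


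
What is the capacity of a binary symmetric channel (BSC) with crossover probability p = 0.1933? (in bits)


H(p) = -p*log2(p) - (1-p)*log2(1-p) = -0.1933*log2(0.1933) - 0.8067*log2(0.8067) = 0.458331 + 0.249993 = 0.7083. C = 1 - H(p) = 1 - 0.7083 = 0.2917

0.2917 bits


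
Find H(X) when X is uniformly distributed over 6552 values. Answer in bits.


H = log2(n) = log2(6552) = 12.6777

12.6777 bits


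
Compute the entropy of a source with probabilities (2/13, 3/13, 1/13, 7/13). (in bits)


H = -sum(p_i * log2(p_i)). Terms: -(2/13)*log2(2/13) = 0.415452; -(3/13)*log2(3/13) = 0.488187; -(1/13)*log2(1/13) = 0.284649; -(7/13)*log2(7/13) = 0.480892. H = 0.415452 + 0.488187 + 0.284649 + 0.480892 = 1.6692

1.6692 bits


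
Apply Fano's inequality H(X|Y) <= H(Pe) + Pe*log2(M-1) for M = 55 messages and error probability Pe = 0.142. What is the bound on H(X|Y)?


H(Pe) = -Pe*log2(Pe) - (1-Pe)*log2(1-Pe) = -0.142*log2(0.142) - 0.858*log2(0.858) = 0.399877 + 0.189575 = 0.5895. Pe*log2(M-1) = 0.142*log2(54) = 0.817194. Bound = H(Pe) + Pe*log2(M-1) = 0.399877 + 0.189575 + 0.817194 = 1.4066

1.4066 bits


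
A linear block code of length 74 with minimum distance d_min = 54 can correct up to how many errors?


Correction capability = floor((d-1)/2) = floor((54-1)/2) = 26

26 errors


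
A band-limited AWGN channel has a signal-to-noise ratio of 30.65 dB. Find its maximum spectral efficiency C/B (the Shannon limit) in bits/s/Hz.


SNR_linear = 10^(30.65/10) = 1161.4486; C/B = log2(1 + SNR_linear) = log2(1 + 1161.4486) = 10.183

10.183 bits/s/Hz


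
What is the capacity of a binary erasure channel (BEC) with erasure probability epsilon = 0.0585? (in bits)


C = 1 - epsilon = 1 - 0.0585 = 0.9415

0.9415 bits


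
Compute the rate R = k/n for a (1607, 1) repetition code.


Rate = k/n = 1/1607

1/1607


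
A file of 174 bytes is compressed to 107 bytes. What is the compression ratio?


Ratio = original / compressed = 174 / 107 = 1.6262

1.6262


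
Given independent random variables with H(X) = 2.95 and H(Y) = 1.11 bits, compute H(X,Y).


For independent variables, H(X,Y) = H(X) + H(Y) = 2.95 + 1.11 = 4.06

4.06 bits


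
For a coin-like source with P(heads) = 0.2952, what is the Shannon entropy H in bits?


H = -p*log2(p) - (1-p)*log2(1-p). -0.2952*log2(0.2952) = 0.519621; -0.7048*log2(0.7048) = 0.355723. H = 0.519621 + 0.355723 = 0.8753

0.8753 bits


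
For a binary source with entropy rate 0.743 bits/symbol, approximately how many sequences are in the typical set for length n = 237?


log2|A_typical| = nH = 237 * 0.743 = 176.091, so |A_typical| ~ 2^176.091 = 1.020e+53

1.020e+53


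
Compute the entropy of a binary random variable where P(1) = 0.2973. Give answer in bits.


H = -p*log2(p) - (1-p)*log2(1-p). -0.2973*log2(0.2973) = 0.520278; -0.7027*log2(0.7027) = 0.357688. H = 0.520278 + 0.357688 = 0.878

0.878 bits


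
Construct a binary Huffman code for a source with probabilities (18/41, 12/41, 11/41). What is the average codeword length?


Huffman construction (repeatedly merge the two least-probable nodes; each merge adds 1 bit to every symbol beneath it): 11/41 + 12/41 = 23/41; 18/41 + 23/41 = 1. Resulting codeword lengths (in the order the probabilities were given): (1, 2, 2). L_avg = sum(p_i * l_i) = 18/41*1 + 12/41*2 + 11/41*2 = 64/41 = 1.561

1.561 bits


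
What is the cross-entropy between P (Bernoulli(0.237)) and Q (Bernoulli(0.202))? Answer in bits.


H(P,Q) = -p*log2(q) - (1-p)*log2(1-q). -0.237*log2(0.202) = 0.546895; -0.763*log2(0.798) = 0.248387. H(P,Q) = 0.546895 + 0.248387 = 0.7953

0.7953 bits


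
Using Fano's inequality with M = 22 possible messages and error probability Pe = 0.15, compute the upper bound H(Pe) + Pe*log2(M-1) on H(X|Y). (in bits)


H(Pe) = -Pe*log2(Pe) - (1-Pe)*log2(1-Pe) = -0.15*log2(0.15) - 0.85*log2(0.85) = 0.410545 + 0.199295 = 0.6098. Pe*log2(M-1) = 0.15*log2(21) = 0.658848. Bound = H(Pe) + Pe*log2(M-1) = 0.410545 + 0.199295 + 0.658848 = 1.2687

1.2687 bits


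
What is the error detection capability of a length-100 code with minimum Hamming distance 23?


Detection capability = d_min - 1 = 23 - 1 = 22

22 errors


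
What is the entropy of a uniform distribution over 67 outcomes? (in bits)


H = log2(n) = log2(67) = 6.0661

6.0661 bits


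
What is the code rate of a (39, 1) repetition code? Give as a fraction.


Rate = k/n = 1/39

1/39


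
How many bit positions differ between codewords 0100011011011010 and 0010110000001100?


Count differing positions: . ^ ^ . ^ . ^ . ^ ^ . ^ . ^ ^ . = 9 differences

9


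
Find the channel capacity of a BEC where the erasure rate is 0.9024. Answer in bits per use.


C = 1 - epsilon = 1 - 0.9024 = 0.0976

0.0976 bits


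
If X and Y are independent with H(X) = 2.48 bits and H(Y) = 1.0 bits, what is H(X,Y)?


For independent variables, H(X,Y) = H(X) + H(Y) = 2.48 + 1.0 = 3.48

3.48 bits


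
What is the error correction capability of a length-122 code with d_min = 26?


Correction capability = floor((d-1)/2) = floor((26-1)/2) = 12

12 errors


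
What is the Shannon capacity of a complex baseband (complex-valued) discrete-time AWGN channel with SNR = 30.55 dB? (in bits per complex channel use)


SNR_linear = 10^(30.55/10) = 1135.0108; C = log2(1 + SNR_linear) = log2(1 + 1135.0108) = 10.1498

10.1498 bits/channel use


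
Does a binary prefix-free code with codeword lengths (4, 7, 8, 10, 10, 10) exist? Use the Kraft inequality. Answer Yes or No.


Kraft sum = sum(2^(-l_i)) = 0.0771, need <= 1. Result: satisfied (a binary prefix-free code with these lengths exists)

Yes


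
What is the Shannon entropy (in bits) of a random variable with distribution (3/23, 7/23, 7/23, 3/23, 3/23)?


H = -sum(p_i * log2(p_i)). Terms: -(3/23)*log2(3/23) = 0.383296; -(7/23)*log2(7/23) = 0.522324; -(7/23)*log2(7/23) = 0.522324; -(3/23)*log2(3/23) = 0.383296; -(3/23)*log2(3/23) = 0.383296. H = 0.383296 + 0.522324 + 0.522324 + 0.383296 + 0.383296 = 2.1945

2.1945 bits


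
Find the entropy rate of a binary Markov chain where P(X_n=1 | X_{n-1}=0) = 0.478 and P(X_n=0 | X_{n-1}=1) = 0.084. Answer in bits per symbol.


Stationary distribution: pi_0 = p10/(p01+p10) = 0.1495, pi_1 = 0.8505. Entropy rate H' = pi_0*H(p01) + pi_1*H(p10) = 0.1495*0.9986 + 0.8505*0.4161 = 0.5032

0.5032 bits/symbol


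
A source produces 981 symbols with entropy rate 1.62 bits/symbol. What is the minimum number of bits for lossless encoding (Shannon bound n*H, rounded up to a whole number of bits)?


Minimum bits >= n * H = 981 * 1.62 = 1589.22, rounded up to a whole number of bits = 1590

1590 bits


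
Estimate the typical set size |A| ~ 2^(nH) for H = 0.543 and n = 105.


log2|A_typical| = nH = 105 * 0.543 = 57.015, so |A_typical| ~ 2^57.015 = 1.456e+17

1.456e+17


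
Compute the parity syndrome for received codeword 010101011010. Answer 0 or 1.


Syndrome = XOR of all bits = 0 XOR 1 XOR 0 XOR 1 XOR 0 XOR 1 XOR 0 XOR 1 XOR 1 XOR 0 XOR 1 XOR 0 = 0

0


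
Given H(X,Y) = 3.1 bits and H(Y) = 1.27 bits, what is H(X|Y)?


H(X|Y) = H(X,Y) - H(Y) = 3.1 - 1.27 = 1.83

1.83 bits


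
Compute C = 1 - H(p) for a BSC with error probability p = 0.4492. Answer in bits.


H(p) = -p*log2(p) - (1-p)*log2(1-p) = -0.4492*log2(0.4492) - 0.5508*log2(0.5508) = 0.518633 + 0.473908 = 0.9925. C = 1 - H(p) = 1 - 0.9925 = 0.0075

0.0075 bits


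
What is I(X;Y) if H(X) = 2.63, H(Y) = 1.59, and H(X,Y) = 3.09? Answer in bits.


I(X;Y) = H(X) + H(Y) - H(X,Y) = 2.63 + 1.59 - 3.09 = 1.13

1.13 bits


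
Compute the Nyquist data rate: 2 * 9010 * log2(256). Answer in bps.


Rate = 2 * B * log2(M) = 2 * 9010 * 8.0 = 144160.0

144160.0 bps


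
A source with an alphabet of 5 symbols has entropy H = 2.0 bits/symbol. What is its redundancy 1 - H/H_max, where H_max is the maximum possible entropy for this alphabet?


H_max = log2(K) = log2(5) = 2.3219 bits/symbol. Redundancy = 1 - H/H_max = 1 - 2.0/2.3219 = 1 - 0.8614 = 0.1386

0.1386


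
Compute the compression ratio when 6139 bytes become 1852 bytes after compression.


Ratio = original / compressed = 6139 / 1852 = 3.3148

3.3148


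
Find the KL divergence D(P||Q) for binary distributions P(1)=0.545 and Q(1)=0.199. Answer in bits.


KL = p*log2(p/q) + (1-p)*log2((1-p)/(1-q)) = 0.545*log2(0.545/0.199) + 0.455*log2(0.455/0.801) = 0.4209

0.4209 bits


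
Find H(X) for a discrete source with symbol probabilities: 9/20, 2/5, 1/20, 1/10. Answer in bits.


H = -sum(p_i * log2(p_i)). Terms: -(9/20)*log2(9/20) = 0.518401; -(2/5)*log2(2/5) = 0.528771; -(1/20)*log2(1/20) = 0.216096; -(1/10)*log2(1/10) = 0.332193. H = 0.518401 + 0.528771 + 0.216096 + 0.332193 = 1.5955

1.5955 bits


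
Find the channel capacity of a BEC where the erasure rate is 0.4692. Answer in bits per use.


C = 1 - epsilon = 1 - 0.4692 = 0.5308

0.5308 bits


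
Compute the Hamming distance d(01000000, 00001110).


Count differing positions: . ^ . . ^ ^ ^ . = 4 differences

4


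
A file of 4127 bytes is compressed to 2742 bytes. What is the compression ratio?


Ratio = original / compressed = 4127 / 2742 = 1.5051

1.5051


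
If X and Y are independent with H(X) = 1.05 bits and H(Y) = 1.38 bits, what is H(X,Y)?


For independent variables, H(X,Y) = H(X) + H(Y) = 1.05 + 1.38 = 2.43

2.43 bits


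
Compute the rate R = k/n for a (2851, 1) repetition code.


Rate = k/n = 1/2851

1/2851


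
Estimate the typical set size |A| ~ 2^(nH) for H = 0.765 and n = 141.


log2|A_typical| = nH = 141 * 0.765 = 107.865, so |A_typical| ~ 2^107.865 = 2.955e+32

2.955e+32


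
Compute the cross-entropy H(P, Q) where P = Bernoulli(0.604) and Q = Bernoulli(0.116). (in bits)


H(P,Q) = -p*log2(q) - (1-p)*log2(1-q). -0.604*log2(0.116) = 1.877113; -0.396*log2(0.884) = 0.070441. H(P,Q) = 1.877113 + 0.070441 = 1.9476

1.9476 bits


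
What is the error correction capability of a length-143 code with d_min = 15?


Correction capability = floor((d-1)/2) = floor((15-1)/2) = 7

7 errors


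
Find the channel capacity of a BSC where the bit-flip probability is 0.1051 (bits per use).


H(p) = -p*log2(p) - (1-p)*log2(1-p) = -0.1051*log2(0.1051) - 0.8949*log2(0.8949) = 0.341592 + 0.143364 = 0.485. C = 1 - H(p) = 1 - 0.485 = 0.515

0.515 bits


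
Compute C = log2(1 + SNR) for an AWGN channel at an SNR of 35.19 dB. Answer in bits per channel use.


SNR_linear = 10^(35.19/10) = 3303.6954; C = log2(1 + SNR_linear) = log2(1 + 3303.6954) = 11.6903

11.6903 bits/channel use


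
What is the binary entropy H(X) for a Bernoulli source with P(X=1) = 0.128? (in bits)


H = -p*log2(p) - (1-p)*log2(1-p). -0.128*log2(0.128) = 0.379620; -0.872*log2(0.872) = 0.172307. H = 0.379620 + 0.172307 = 0.5519

0.5519 bits


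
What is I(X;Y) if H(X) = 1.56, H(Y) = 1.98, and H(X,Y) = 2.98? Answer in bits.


I(X;Y) = H(X) + H(Y) - H(X,Y) = 1.56 + 1.98 - 2.98 = 0.56

0.56 bits


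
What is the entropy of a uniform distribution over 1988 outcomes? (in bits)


H = log2(n) = log2(1988) = 10.9571

10.9571 bits


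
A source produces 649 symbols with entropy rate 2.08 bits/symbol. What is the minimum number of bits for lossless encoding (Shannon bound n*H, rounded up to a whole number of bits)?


Minimum bits >= n * H = 649 * 2.08 = 1349.92, rounded up to a whole number of bits = 1350

1350 bits


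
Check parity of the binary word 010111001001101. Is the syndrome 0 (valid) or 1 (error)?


Syndrome = XOR of all bits = 0 XOR 1 XOR 0 XOR 1 XOR 1 XOR 1 XOR 0 XOR 0 XOR 1 XOR 0 XOR 0 XOR 1 XOR 1 XOR 0 XOR 1 = 0

0


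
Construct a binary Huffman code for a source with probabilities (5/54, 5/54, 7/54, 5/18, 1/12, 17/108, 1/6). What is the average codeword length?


Huffman construction (repeatedly merge the two least-probable nodes; each merge adds 1 bit to every symbol beneath it): 1/12 + 5/54 = 19/108; 5/54 + 7/54 = 2/9; 17/108 + 1/6 = 35/108; 19/108 + 2/9 = 43/108; 5/18 + 35/108 = 65/108; 43/108 + 65/108 = 1. Resulting codeword lengths (in the order the probabilities were given): (3, 3, 3, 2, 3, 3, 3). L_avg = sum(p_i * l_i) = 5/54*3 + 5/54*3 + 7/54*3 + 5/18*2 + 1/12*3 + 17/108*3 + 1/6*3 = 49/18 = 2.7222

2.7222 bits


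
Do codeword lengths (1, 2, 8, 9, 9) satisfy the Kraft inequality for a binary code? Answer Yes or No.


Kraft sum = sum(2^(-l_i)) = 0.7578, need <= 1. Result: satisfied (a binary prefix-free code with these lengths exists)

Yes


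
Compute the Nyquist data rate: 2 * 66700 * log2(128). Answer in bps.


Rate = 2 * B * log2(M) = 2 * 66700 * 7.0 = 933800.0

933800.0 bps


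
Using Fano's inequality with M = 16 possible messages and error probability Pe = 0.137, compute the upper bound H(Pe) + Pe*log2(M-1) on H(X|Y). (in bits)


H(Pe) = -Pe*log2(Pe) - (1-Pe)*log2(1-Pe) = -0.137*log2(0.137) - 0.863*log2(0.863) = 0.392882 + 0.183446 = 0.5763. Pe*log2(M-1) = 0.137*log2(15) = 0.535244. Bound = H(Pe) + Pe*log2(M-1) = 0.392882 + 0.183446 + 0.535244 = 1.1116

1.1116 bits
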